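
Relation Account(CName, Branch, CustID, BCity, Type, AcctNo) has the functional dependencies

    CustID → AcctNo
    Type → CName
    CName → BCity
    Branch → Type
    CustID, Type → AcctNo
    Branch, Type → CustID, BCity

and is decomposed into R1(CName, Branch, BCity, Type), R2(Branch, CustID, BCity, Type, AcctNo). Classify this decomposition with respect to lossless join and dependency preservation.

Lossless test: (Branch, BCity, Type)⁺ = {CName, Branch, CustID, BCity, Type, AcctNo}, which contains all of one fragment — lossless.
Dependency preservation: every FD's attributes lie within a single fragment, so each can be enforced locally — preserved.

lossless and dependency-preserving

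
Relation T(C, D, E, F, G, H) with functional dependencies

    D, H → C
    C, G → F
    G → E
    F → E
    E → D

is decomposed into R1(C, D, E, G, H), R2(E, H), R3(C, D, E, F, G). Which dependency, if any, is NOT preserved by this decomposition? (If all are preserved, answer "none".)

D, H → C lies within R1.
C, G → F lies within R3.
G → E lies within R1.
F → E lies within R3.
E → D lies within R1.
Every dependency is enforceable on the fragments, so the decomposition is dependency-preserving.

none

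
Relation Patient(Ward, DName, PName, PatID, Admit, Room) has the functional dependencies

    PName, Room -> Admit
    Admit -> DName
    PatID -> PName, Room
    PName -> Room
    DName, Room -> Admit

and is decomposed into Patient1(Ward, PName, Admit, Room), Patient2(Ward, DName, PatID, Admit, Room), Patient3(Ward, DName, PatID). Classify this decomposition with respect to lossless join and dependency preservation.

lossy and not dependency-preserving

Lossless test (chase): Rows 1 and 2 agree on Admit; apply Admit→DName and equate their DName entries. Rows 2 and 3 agree on PatID; apply PatID→PName, Room and equate their PName, Room entries. Rows 1 and 3 agree on DName, Room; apply DName, Room→Admit and equate their Admit entries. No row becomes fully distinguished — the join is lossy.
Dependency preservation: the restricted closure of {PatID} across the fragments never reaches {PName, Room}, so PatID → PName, Room cannot be enforced without a join — not preserved.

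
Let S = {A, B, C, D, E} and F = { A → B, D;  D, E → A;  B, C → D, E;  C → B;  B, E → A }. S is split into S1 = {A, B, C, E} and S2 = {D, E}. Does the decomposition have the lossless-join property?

No

Common attributes: S1 ∩ S2 = {E}.
No dependency enlarges {E}, so (E)⁺ = {E}.
The closure contains neither all of S1 = {A, B, C, E} nor all of S2 = {D, E}, so the common attributes are not a superkey of either fragment. The join is lossy.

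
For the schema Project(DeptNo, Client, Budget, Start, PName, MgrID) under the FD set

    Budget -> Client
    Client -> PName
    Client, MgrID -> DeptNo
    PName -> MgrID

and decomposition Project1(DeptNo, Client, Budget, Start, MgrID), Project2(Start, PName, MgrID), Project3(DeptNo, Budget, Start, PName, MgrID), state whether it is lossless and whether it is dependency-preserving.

Lossless test (chase): Rows 1 and 3 agree on Budget; apply Budget→Client and equate their Client entries. Rows 1 and 3 agree on Client; apply Client→PName and equate their PName entries. Row 1 is now all distinguished symbols — the join is lossless.
Dependency preservation: the restricted closure of {Client} across the fragments never reaches {PName}, so Client → PName cannot be enforced without a join — not preserved.

lossless but not dependency-preserving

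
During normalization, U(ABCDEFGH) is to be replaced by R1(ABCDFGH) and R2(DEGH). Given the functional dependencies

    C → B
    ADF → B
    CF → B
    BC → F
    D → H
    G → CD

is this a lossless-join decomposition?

Common attributes: R1 ∩ R2 = {DGH}.
Closure of {DGH}: G → CD applies, adding C; C → B applies, adding B; BC → F applies, adding F. So (DGH)⁺ = {BCDFGH}.
The closure contains neither all of R1 = {ABCDFGH} nor all of R2 = {DEGH}, so the common attributes are not a superkey of either fragment. The join is lossy.

No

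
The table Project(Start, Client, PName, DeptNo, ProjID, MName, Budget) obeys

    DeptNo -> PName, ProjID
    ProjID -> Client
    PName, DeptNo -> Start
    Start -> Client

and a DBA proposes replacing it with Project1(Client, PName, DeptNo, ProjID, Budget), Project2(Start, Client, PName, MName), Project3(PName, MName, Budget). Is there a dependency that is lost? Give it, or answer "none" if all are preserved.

PName, DeptNo -> Start

Check PName, DeptNo → Start: no single fragment contains all of {Start, PName, DeptNo}, and the restricted closure of {PName, DeptNo} across the fragments never reaches {Start}.
DeptNo → PName, ProjID is preserved.
ProjID → Client is preserved.
Start → Client is preserved.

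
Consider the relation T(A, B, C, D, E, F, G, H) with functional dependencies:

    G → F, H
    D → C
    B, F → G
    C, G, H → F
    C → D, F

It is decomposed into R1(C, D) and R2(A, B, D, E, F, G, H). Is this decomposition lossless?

Yes

Common attributes: R1 ∩ R2 = {D}.
Closure of {D}: D → C applies, adding C; C → D, F applies, adding F. So (D)⁺ = {C, D, F}.
This closure contains every attribute of R1, so R1 ∩ R2 → R1. The join is lossless.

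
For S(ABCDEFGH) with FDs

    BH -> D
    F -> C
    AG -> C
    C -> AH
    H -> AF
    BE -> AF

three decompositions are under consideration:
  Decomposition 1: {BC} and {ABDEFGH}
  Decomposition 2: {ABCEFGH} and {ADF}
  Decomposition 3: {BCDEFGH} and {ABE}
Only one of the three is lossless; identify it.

Decomposition 1: common = {B}, closure = {B} → lossy.
Decomposition 2: common = {AF}, closure = {ACFH} → lossy.
Decomposition 3: common = {BE}, closure = {ABCDEFH} → lossless.

Decomposition 3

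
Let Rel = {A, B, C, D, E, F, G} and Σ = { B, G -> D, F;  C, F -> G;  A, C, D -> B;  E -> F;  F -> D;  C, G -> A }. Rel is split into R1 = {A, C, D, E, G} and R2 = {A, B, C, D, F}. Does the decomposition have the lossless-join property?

Common attributes: R1 ∩ R2 = {A, C, D}.
Closure of {A, C, D}: A, C, D → B applies, adding B. So (A, C, D)⁺ = {A, B, C, D}.
The closure contains neither all of R1 = {A, C, D, E, G} nor all of R2 = {A, B, C, D, F}, so the common attributes are not a superkey of either fragment. The join is lossy.

No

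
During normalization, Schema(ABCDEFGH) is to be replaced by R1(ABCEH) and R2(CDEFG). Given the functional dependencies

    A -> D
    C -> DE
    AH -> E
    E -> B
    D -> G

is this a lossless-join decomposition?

Common attributes: R1 ∩ R2 = {CE}.
Closure of {CE}: C → DE applies, adding D; E → B applies, adding B; D → G applies, adding G. So (CE)⁺ = {BCDEG}.
The closure contains neither all of R1 = {ABCEH} nor all of R2 = {CDEFG}, so the common attributes are not a superkey of either fragment. The join is lossy.

No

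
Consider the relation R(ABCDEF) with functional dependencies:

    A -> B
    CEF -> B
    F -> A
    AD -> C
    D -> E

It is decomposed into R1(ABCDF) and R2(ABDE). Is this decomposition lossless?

Yes

Common attributes: R1 ∩ R2 = {ABD}.
Closure of {ABD}: AD → C applies, adding C; D → E applies, adding E. So (ABD)⁺ = {ABCDE}.
This closure contains every attribute of R2, so R1 ∩ R2 → R2. The join is lossless.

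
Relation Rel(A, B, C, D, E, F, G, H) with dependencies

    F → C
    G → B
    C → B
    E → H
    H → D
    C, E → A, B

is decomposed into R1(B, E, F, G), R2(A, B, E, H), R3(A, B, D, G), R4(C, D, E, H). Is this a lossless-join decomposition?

No

Chase test. Columns are A, B, C, D, E, F, G, H; row i has aⱼ where attribute j ∈ Ri, else bᵢⱼ.
Initial tableau (one row per fragment):
  row 1: b11 a2 b13 b14 a5 a6 a7 b18
  row 2: a1 a2 b23 b24 a5 b26 b27 a8
  row 3: a1 a2 b33 a4 b35 b36 a7 b38
  row 4: b41 b42 a3 a4 a5 b46 b47 a8
Rows 1 and 2 agree on E; apply E→H and equate their H entries.
Rows 1 and 2 agree on H; apply H→D and equate their D entries.
Rows 1 and 4 agree on H; apply H→D and equate their D entries.
No row becomes fully distinguished — the join is lossy.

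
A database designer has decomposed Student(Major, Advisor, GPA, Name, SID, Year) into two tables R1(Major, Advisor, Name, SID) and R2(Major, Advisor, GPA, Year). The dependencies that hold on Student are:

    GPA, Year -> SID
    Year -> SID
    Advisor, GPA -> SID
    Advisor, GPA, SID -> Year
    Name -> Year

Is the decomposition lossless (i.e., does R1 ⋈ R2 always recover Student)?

Common attributes: R1 ∩ R2 = {Major, Advisor}.
No dependency enlarges {Major, Advisor}, so (Major, Advisor)⁺ = {Major, Advisor}.
The closure contains neither all of R1 = {Major, Advisor, Name, SID} nor all of R2 = {Major, Advisor, GPA, Year}, so the common attributes are not a superkey of either fragment. The join is lossy.

No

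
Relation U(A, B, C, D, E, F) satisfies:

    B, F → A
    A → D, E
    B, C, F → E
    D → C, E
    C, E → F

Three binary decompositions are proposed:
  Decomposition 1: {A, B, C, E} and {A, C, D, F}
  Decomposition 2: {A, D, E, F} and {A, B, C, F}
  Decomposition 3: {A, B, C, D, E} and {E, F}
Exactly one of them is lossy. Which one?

Decomposition 3

Decomposition 1: common = {A, C}, closure = {A, C, D, E, F} → lossless.
Decomposition 2: common = {A, F}, closure = {A, C, D, E, F} → lossless.
Decomposition 3: common = {E}, closure = {E} → lossy.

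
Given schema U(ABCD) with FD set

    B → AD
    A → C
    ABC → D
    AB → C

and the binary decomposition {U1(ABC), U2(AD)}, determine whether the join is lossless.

No

Common attributes: U1 ∩ U2 = {A}.
Closure of {A}: A → C applies, adding C. So (A)⁺ = {AC}.
The closure contains neither all of U1 = {ABC} nor all of U2 = {AD}, so the common attributes are not a superkey of either fragment. The join is lossy.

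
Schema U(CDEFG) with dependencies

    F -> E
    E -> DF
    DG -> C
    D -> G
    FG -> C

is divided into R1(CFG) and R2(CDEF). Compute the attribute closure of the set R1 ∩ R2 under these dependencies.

CDEFG

R1 ∩ R2 = {CF}.
F → E applies, adding E
E → DF applies, adding D
D → G applies, adding G
Closure: {CDEFG}.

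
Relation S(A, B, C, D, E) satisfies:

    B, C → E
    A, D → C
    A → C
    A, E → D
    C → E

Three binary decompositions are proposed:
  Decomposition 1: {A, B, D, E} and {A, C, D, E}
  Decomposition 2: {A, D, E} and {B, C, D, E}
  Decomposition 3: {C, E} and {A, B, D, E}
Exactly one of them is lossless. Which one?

Decomposition 1

Decomposition 1: common = {A, D, E}, closure = {A, C, D, E} → lossless.
Decomposition 2: common = {D, E}, closure = {D, E} → lossy.
Decomposition 3: common = {E}, closure = {E} → lossy.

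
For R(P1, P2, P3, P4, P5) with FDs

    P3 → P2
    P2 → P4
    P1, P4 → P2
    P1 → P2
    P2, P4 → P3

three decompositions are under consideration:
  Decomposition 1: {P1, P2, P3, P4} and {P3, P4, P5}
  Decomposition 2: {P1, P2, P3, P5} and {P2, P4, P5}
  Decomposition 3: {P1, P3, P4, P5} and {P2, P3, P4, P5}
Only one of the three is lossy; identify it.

Decomposition 1

Decomposition 1: common = {P3, P4}, closure = {P2, P3, P4} → lossy.
Decomposition 2: common = {P2, P5}, closure = {P2, P3, P4, P5} → lossless.
Decomposition 3: common = {P3, P4, P5}, closure = {P2, P3, P4, P5} → lossless.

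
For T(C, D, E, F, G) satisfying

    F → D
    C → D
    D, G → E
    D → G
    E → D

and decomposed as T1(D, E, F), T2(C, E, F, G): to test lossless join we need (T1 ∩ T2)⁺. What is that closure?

T1 ∩ T2 = {E, F}.
F → D applies, adding D
D → G applies, adding G
Closure: {D, E, F, G}.

D, E, F, G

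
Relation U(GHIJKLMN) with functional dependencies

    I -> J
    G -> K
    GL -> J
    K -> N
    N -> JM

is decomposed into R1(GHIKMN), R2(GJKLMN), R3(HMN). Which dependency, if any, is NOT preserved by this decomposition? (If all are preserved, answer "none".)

Check I → J: no single fragment contains all of {IJ}, and the restricted closure of {I} across the fragments never reaches {J}.
G → K is preserved.
GL → J is preserved.
K → N is preserved.
N → JM is preserved.

I -> J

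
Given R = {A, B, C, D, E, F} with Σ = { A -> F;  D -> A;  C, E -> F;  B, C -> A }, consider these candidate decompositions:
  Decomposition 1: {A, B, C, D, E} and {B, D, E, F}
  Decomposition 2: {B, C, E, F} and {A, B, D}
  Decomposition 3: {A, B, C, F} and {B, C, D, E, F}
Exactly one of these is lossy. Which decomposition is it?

Decomposition 1: common = {B, D, E}, closure = {A, B, D, E, F} → lossless.
Decomposition 2: common = {B}, closure = {B} → lossy.
Decomposition 3: common = {B, C, F}, closure = {A, B, C, F} → lossless.

Decomposition 2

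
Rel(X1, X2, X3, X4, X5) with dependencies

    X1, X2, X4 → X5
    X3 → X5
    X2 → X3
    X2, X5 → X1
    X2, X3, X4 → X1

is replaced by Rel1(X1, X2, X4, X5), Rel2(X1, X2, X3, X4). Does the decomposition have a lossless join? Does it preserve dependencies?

lossless but not dependency-preserving

Lossless test: (X1, X2, X4)⁺ = {X1, X2, X3, X4, X5}, which contains all of one fragment — lossless.
Dependency preservation: the restricted closure of {X3} across the fragments never reaches {X5}, so X3 → X5 cannot be enforced without a join — not preserved.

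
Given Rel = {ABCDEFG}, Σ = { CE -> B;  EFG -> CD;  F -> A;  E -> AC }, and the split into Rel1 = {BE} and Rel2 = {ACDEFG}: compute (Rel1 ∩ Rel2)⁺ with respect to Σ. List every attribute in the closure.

Rel1 ∩ Rel2 = {E}.
E → AC applies, adding AC
CE → B applies, adding B
Closure: {ABCE}.

ABCE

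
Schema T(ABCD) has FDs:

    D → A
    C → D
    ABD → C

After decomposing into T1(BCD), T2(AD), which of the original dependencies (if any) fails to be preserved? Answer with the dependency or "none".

none

D → A lies within T2.
C → D lies within T1.
ABD → C: restricted closure across fragments reaches C.
Every dependency is enforceable on the fragments, so the decomposition is dependency-preserving.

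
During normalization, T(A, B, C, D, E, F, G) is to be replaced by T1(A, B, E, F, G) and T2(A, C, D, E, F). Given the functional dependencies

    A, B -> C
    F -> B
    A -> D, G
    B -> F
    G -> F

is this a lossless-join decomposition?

Yes

Common attributes: T1 ∩ T2 = {A, E, F}.
Closure of {A, E, F}: F → B applies, adding B; A → D, G applies, adding D, G; A, B → C applies, adding C. So (A, E, F)⁺ = {A, B, C, D, E, F, G}.
This closure contains every attribute of T1, so T1 ∩ T2 → T1. The join is lossless.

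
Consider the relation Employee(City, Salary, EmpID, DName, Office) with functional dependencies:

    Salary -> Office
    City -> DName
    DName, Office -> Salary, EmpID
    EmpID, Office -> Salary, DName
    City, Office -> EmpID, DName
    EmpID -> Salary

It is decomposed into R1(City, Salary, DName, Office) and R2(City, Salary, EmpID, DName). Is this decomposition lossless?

Yes

Common attributes: R1 ∩ R2 = {City, Salary, DName}.
Closure of {City, Salary, DName}: Salary → Office applies, adding Office; DName, Office → Salary, EmpID applies, adding EmpID. So (City, Salary, DName)⁺ = {City, Salary, EmpID, DName, Office}.
This closure contains every attribute of R1, so R1 ∩ R2 → R1. The join is lossless.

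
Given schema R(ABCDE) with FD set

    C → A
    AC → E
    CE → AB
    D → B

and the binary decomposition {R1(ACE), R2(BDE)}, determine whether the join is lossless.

Common attributes: R1 ∩ R2 = {E}.
No dependency enlarges {E}, so (E)⁺ = {E}.
The closure contains neither all of R1 = {ACE} nor all of R2 = {BDE}, so the common attributes are not a superkey of either fragment. The join is lossy.

No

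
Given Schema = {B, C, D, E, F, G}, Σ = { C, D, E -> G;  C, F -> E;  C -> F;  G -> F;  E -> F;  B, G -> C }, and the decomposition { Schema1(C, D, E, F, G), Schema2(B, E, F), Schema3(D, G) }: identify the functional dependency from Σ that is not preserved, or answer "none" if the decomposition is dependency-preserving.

Check B, G → C: no single fragment contains all of {B, C, G}, and the restricted closure of {B, G} across the fragments never reaches {C}.
C, D, E → G is preserved.
C, F → E is preserved.
C → F is preserved.
G → F is preserved.
E → F is preserved.

B, G -> C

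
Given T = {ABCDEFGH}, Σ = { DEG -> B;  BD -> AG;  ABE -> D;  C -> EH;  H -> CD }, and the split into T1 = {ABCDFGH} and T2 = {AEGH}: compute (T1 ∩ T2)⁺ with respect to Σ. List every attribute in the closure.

ABCDEGH

T1 ∩ T2 = {AGH}.
H → CD applies, adding CD
C → EH applies, adding E
DEG → B applies, adding B
Closure: {ABCDEGH}.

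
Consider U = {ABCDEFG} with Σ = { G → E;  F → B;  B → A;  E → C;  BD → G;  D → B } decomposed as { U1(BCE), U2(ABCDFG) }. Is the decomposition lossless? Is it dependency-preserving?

lossy and not dependency-preserving

Lossless test: (BC)⁺ = {ABC}, which is a superkey of neither fragment — lossy.
Dependency preservation: the restricted closure of {G} across the fragments never reaches {E}, so G → E cannot be enforced without a join — not preserved.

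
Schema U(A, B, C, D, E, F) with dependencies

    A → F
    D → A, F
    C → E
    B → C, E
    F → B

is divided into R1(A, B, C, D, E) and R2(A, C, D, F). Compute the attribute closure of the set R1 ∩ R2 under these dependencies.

R1 ∩ R2 = {A, C, D}.
A → F applies, adding F
C → E applies, adding E
F → B applies, adding B
Closure: {A, B, C, D, E, F}.

A, B, C, D, E, F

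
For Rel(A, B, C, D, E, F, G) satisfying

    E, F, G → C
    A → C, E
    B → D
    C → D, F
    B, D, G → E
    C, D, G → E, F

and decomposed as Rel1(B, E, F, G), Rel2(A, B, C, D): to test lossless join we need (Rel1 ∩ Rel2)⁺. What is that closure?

Rel1 ∩ Rel2 = {B}.
B → D applies, adding D
Closure: {B, D}.

B, D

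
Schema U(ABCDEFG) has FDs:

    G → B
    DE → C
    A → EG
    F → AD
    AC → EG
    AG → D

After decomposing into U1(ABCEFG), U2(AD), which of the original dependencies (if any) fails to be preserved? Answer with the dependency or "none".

DE → C

Check DE → C: no single fragment contains all of {CDE}, and the restricted closure of {DE} across the fragments never reaches {C}.
G → B is preserved.
A → EG is preserved.
F → AD is preserved.
AC → EG is preserved.
AG → D is preserved.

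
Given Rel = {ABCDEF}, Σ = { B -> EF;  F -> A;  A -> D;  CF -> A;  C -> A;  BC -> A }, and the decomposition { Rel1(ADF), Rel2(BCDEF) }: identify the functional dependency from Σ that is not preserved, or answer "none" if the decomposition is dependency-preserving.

Check C → A: no single fragment contains all of {AC}, and the restricted closure of {C} across the fragments never reaches {A}.
B → EF is preserved.
F → A is preserved.
A → D is preserved.
CF → A is preserved.
BC → A is preserved.

C -> A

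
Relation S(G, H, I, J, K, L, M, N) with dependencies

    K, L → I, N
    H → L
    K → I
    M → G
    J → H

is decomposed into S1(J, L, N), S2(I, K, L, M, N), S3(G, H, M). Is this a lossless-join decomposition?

No

Chase test. Columns are G, H, I, J, K, L, M, N; row i has aⱼ where attribute j ∈ Si, else bᵢⱼ.
Initial tableau (one row per fragment):
  row 1: b11 b12 b13 a4 b15 a6 b17 a8
  row 2: b21 b22 a3 b24 a5 a6 a7 a8
  row 3: a1 a2 b33 b34 b35 b36 a7 b38
Rows 2 and 3 agree on M; apply M→G and equate their G entries.
No row becomes fully distinguished — the join is lossy.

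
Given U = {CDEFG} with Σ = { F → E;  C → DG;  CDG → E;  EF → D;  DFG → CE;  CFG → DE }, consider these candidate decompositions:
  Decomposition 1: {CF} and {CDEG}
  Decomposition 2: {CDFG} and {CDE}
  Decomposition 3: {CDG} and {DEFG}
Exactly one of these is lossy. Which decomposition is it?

Decomposition 3

Decomposition 1: common = {C}, closure = {CDEG} → lossless.
Decomposition 2: common = {CD}, closure = {CDEG} → lossless.
Decomposition 3: common = {DG}, closure = {DG} → lossy.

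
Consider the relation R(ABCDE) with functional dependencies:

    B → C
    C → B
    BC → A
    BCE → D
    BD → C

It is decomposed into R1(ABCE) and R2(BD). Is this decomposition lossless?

Common attributes: R1 ∩ R2 = {B}.
Closure of {B}: B → C applies, adding C; BC → A applies, adding A. So (B)⁺ = {ABC}.
The closure contains neither all of R1 = {ABCE} nor all of R2 = {BD}, so the common attributes are not a superkey of either fragment. The join is lossy.

No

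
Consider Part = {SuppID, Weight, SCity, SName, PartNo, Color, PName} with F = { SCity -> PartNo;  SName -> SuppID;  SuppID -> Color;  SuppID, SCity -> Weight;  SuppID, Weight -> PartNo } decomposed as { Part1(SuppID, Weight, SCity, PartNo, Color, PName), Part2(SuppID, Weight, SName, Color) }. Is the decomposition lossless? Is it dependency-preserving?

Lossless test: (SuppID, Weight, Color)⁺ = {SuppID, Weight, PartNo, Color}, which is a superkey of neither fragment — lossy.
Dependency preservation: every FD's attributes lie within a single fragment, so each can be enforced locally — preserved.

lossy but dependency-preserving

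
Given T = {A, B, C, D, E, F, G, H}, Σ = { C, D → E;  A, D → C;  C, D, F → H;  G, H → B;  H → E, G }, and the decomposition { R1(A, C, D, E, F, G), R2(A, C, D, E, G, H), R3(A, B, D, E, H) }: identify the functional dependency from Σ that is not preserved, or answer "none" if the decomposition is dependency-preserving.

Check C, D, F → H: no single fragment contains all of {C, D, F, H}, and the restricted closure of {C, D, F} across the fragments never reaches {H}.
C, D → E is preserved.
A, D → C is preserved.
G, H → B is preserved.
H → E, G is preserved.

C, D, F → H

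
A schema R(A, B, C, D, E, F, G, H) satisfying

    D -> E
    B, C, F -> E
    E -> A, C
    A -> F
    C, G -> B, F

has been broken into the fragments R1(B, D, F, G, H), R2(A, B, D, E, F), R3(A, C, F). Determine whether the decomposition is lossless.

No

Chase test. Columns are A, B, C, D, E, F, G, H; row i has aⱼ where attribute j ∈ Ri, else bᵢⱼ.
Initial tableau (one row per fragment):
  row 1: b11 a2 b13 a4 b15 a6 a7 a8
  row 2: a1 a2 b23 a4 a5 a6 b27 b28
  row 3: a1 b32 a3 b34 b35 a6 b37 b38
Rows 1 and 2 agree on D; apply D→E and equate their E entries.
Rows 1 and 2 agree on E; apply E→A, C and equate their A, C entries.
No row becomes fully distinguished — the join is lossy.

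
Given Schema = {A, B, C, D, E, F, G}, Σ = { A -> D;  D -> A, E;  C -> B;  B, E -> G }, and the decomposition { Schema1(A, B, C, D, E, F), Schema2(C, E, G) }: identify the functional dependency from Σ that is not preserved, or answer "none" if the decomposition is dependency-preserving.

B, E -> G

Check B, E → G: no single fragment contains all of {B, E, G}, and the restricted closure of {B, E} across the fragments never reaches {G}.
A → D is preserved.
D → A, E is preserved.
C → B is preserved.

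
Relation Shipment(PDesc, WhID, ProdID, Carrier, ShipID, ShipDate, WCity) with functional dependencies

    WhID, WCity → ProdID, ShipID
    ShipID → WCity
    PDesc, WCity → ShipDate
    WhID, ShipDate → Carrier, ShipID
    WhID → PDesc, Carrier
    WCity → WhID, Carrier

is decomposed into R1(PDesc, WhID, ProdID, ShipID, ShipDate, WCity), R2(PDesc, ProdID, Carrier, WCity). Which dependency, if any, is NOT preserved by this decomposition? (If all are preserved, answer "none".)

Check WhID → PDesc, Carrier: no single fragment contains all of {PDesc, WhID, Carrier}, and the restricted closure of {WhID} across the fragments never reaches {PDesc, Carrier}.
WhID, WCity → ProdID, ShipID is preserved.
ShipID → WCity is preserved.
PDesc, WCity → ShipDate is preserved.
WhID, ShipDate → Carrier, ShipID is preserved.
WCity → WhID, Carrier is preserved.

WhID → PDesc, Carrier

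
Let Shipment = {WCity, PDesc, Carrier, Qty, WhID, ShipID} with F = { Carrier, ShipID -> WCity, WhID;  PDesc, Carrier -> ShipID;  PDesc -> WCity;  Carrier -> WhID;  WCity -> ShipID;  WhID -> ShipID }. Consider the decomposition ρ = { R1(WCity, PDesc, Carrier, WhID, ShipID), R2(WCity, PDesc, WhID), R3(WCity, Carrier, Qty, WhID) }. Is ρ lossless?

No

Chase test. Columns are WCity, PDesc, Carrier, Qty, WhID, ShipID; row i has aⱼ where attribute j ∈ Ri, else bᵢⱼ.
Initial tableau (one row per fragment):
  row 1: a1 a2 a3 b14 a5 a6
  row 2: a1 a2 b23 b24 a5 b26
  row 3: a1 b32 a3 a4 a5 b36
Rows 1 and 2 agree on WCity; apply WCity→ShipID and equate their ShipID entries.
Rows 1 and 3 agree on WCity; apply WCity→ShipID and equate their ShipID entries.
No row becomes fully distinguished — the join is lossy.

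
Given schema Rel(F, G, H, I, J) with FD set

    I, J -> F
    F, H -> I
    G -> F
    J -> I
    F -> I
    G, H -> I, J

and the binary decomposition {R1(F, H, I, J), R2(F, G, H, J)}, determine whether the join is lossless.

Yes

Common attributes: R1 ∩ R2 = {F, H, J}.
Closure of {F, H, J}: F, H → I applies, adding I. So (F, H, J)⁺ = {F, H, I, J}.
This closure contains every attribute of R1, so R1 ∩ R2 → R1. The join is lossless.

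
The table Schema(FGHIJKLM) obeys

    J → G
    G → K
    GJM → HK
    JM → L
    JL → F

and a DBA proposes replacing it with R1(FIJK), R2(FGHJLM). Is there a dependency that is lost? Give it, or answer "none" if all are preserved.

Check G → K: no single fragment contains all of {GK}, and the restricted closure of {G} across the fragments never reaches {K}.
J → G is preserved.
GJM → HK is preserved.
JM → L is preserved.
JL → F is preserved.

G → K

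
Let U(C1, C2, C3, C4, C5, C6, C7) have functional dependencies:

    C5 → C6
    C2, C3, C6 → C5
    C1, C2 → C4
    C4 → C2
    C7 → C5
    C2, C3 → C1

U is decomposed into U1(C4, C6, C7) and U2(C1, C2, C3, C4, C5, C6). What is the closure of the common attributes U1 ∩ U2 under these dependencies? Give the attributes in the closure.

C2, C4, C6

U1 ∩ U2 = {C4, C6}.
C4 → C2 applies, adding C2
Closure: {C2, C4, C6}.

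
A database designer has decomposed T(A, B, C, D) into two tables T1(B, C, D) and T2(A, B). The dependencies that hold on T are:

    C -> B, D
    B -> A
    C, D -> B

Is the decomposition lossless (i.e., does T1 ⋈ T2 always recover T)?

Yes

Common attributes: T1 ∩ T2 = {B}.
Closure of {B}: B → A applies, adding A. So (B)⁺ = {A, B}.
This closure contains every attribute of T2, so T1 ∩ T2 → T2. The join is lossless.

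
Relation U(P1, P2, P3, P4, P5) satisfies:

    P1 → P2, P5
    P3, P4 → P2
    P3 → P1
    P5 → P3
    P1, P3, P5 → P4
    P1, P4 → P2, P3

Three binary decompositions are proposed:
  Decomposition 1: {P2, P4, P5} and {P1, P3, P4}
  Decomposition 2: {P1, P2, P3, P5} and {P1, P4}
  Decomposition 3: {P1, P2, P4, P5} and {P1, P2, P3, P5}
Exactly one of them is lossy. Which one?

Decomposition 1: common = {P4}, closure = {P4} → lossy.
Decomposition 2: common = {P1}, closure = {P1, P2, P3, P4, P5} → lossless.
Decomposition 3: common = {P1, P2, P5}, closure = {P1, P2, P3, P4, P5} → lossless.

Decomposition 1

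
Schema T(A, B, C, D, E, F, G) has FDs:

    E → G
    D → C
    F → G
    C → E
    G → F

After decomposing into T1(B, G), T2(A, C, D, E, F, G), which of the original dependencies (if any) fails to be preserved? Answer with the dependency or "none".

none

E → G lies within T2.
D → C lies within T2.
F → G lies within T2.
C → E lies within T2.
G → F lies within T2.
Every dependency is enforceable on the fragments, so the decomposition is dependency-preserving.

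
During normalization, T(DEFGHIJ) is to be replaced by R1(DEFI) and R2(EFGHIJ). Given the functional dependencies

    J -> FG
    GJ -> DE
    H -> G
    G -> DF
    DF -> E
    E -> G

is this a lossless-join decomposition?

Common attributes: R1 ∩ R2 = {EFI}.
Closure of {EFI}: E → G applies, adding G; G → DF applies, adding D. So (EFI)⁺ = {DEFGI}.
This closure contains every attribute of R1, so R1 ∩ R2 → R1. The join is lossless.

Yes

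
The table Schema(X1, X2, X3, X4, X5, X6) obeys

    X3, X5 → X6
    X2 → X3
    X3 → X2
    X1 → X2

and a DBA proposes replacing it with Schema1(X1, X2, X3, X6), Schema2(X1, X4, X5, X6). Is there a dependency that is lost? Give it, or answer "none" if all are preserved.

Check X3, X5 → X6: no single fragment contains all of {X3, X5, X6}, and the restricted closure of {X3, X5} across the fragments never reaches {X6}.
X2 → X3 is preserved.
X3 → X2 is preserved.
X1 → X2 is preserved.

X3, X5 → X6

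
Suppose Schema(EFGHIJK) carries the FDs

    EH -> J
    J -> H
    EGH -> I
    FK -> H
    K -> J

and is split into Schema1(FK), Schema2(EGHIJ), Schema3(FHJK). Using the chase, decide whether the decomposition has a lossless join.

Chase test. Columns are EFGHIJK; row i has aⱼ where attribute j ∈ Schemai, else bᵢⱼ.
Initial tableau (one row per fragment):
  row 1: b11 a2 b13 b14 b15 b16 a7
  row 2: a1 b22 a3 a4 a5 a6 b27
  row 3: b31 a2 b33 a4 b35 a6 a7
Rows 1 and 3 agree on FK; apply FK→H and equate their H entries.
Rows 1 and 3 agree on K; apply K→J and equate their J entries.
No row becomes fully distinguished — the join is lossy.

No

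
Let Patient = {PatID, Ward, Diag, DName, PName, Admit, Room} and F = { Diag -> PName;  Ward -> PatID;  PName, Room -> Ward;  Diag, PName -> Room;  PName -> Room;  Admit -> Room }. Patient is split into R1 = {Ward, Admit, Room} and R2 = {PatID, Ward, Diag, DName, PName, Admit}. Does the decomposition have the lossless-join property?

Yes

Common attributes: R1 ∩ R2 = {Ward, Admit}.
Closure of {Ward, Admit}: Ward → PatID applies, adding PatID; Admit → Room applies, adding Room. So (Ward, Admit)⁺ = {PatID, Ward, Admit, Room}.
This closure contains every attribute of R1, so R1 ∩ R2 → R1. The join is lossless.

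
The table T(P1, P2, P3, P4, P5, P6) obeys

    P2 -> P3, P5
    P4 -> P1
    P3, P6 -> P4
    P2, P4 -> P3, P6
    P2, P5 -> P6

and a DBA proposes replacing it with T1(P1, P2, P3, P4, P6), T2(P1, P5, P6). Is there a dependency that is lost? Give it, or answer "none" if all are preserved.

P2 -> P3, P5

Check P2 → P3, P5: no single fragment contains all of {P2, P3, P5}, and the restricted closure of {P2} across the fragments never reaches {P3, P5}.
P4 → P1 is preserved.
P3, P6 → P4 is preserved.
P2, P4 → P3, P6 is preserved.
P2, P5 → P6 is preserved.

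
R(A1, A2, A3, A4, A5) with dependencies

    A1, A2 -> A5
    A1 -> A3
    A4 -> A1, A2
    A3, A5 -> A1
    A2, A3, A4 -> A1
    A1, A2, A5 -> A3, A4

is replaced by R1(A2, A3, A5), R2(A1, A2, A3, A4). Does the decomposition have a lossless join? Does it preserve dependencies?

Lossless test: (A2, A3)⁺ = {A2, A3}, which is a superkey of neither fragment — lossy.
Dependency preservation: the restricted closure of {A1, A2} across the fragments never reaches {A5}, so A1, A2 → A5 cannot be enforced without a join — not preserved.

lossy and not dependency-preserving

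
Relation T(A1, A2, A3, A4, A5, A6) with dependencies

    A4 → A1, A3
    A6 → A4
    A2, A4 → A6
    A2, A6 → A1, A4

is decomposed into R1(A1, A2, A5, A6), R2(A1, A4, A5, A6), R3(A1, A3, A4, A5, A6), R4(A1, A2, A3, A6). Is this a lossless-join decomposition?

Chase test. Columns are A1, A2, A3, A4, A5, A6; row i has aⱼ where attribute j ∈ Ri, else bᵢⱼ.
Initial tableau (one row per fragment):
  row 1: a1 a2 b13 b14 a5 a6
  row 2: a1 b22 b23 a4 a5 a6
  row 3: a1 b32 a3 a4 a5 a6
  row 4: a1 a2 a3 b44 b45 a6
Rows 2 and 3 agree on A4; apply A4→A1, A3 and equate their A1, A3 entries.
Rows 1 and 2 agree on A6; apply A6→A4 and equate their A4 entries.
Rows 1 and 4 agree on A6; apply A6→A4 and equate their A4 entries.
Rows 1 and 2 agree on A4; apply A4→A1, A3 and equate their A1, A3 entries.
Row 1 is now all distinguished symbols — the join is lossless.

Yes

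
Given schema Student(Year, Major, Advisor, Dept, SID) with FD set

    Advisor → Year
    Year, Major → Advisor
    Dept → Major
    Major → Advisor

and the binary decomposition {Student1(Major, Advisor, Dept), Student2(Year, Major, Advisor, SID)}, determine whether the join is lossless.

No

Common attributes: Student1 ∩ Student2 = {Major, Advisor}.
Closure of {Major, Advisor}: Advisor → Year applies, adding Year. So (Major, Advisor)⁺ = {Year, Major, Advisor}.
The closure contains neither all of Student1 = {Major, Advisor, Dept} nor all of Student2 = {Year, Major, Advisor, SID}, so the common attributes are not a superkey of either fragment. The join is lossy.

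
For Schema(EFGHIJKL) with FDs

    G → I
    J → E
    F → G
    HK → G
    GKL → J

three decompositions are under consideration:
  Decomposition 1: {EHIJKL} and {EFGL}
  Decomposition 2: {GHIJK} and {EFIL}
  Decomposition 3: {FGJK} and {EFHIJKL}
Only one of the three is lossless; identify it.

Decomposition 3

Decomposition 1: common = {EL}, closure = {EL} → lossy.
Decomposition 2: common = {I}, closure = {I} → lossy.
Decomposition 3: common = {FJK}, closure = {EFGIJK} → lossless.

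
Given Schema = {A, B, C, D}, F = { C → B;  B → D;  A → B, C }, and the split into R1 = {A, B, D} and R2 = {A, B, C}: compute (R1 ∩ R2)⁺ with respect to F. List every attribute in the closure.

R1 ∩ R2 = {A, B}.
B → D applies, adding D
A → B, C applies, adding C
Closure: {A, B, C, D}.

A, B, C, D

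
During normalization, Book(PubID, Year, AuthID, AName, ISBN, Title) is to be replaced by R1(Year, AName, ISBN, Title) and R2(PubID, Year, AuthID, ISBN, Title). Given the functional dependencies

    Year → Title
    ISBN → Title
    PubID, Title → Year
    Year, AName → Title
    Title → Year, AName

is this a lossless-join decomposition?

Common attributes: R1 ∩ R2 = {Year, ISBN, Title}.
Closure of {Year, ISBN, Title}: Title → Year, AName applies, adding AName. So (Year, ISBN, Title)⁺ = {Year, AName, ISBN, Title}.
This closure contains every attribute of R1, so R1 ∩ R2 → R1. The join is lossless.

Yes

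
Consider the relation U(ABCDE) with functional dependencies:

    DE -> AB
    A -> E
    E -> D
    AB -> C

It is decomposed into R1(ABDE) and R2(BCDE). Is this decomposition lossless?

Yes

Common attributes: R1 ∩ R2 = {BDE}.
Closure of {BDE}: DE → AB applies, adding A; AB → C applies, adding C. So (BDE)⁺ = {ABCDE}.
This closure contains every attribute of R1, so R1 ∩ R2 → R1. The join is lossless.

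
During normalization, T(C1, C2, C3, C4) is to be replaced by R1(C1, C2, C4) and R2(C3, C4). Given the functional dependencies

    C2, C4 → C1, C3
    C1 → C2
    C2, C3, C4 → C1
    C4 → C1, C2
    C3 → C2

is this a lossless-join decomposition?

Common attributes: R1 ∩ R2 = {C4}.
Closure of {C4}: C4 → C1, C2 applies, adding C1, C2; C2, C4 → C1, C3 applies, adding C3. So (C4)⁺ = {C1, C2, C3, C4}.
This closure contains every attribute of R1, so R1 ∩ R2 → R1. The join is lossless.

Yes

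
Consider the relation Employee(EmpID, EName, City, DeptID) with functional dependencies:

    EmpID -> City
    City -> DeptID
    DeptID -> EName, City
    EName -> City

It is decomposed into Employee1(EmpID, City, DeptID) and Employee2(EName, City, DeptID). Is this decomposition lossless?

Yes

Common attributes: Employee1 ∩ Employee2 = {City, DeptID}.
Closure of {City, DeptID}: DeptID → EName, City applies, adding EName. So (City, DeptID)⁺ = {EName, City, DeptID}.
This closure contains every attribute of Employee2, so Employee1 ∩ Employee2 → Employee2. The join is lossless.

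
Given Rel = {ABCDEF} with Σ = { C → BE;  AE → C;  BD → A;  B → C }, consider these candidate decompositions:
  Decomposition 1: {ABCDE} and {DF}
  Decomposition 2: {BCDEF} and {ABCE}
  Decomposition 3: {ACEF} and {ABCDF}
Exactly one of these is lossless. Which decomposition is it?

Decomposition 3

Decomposition 1: common = {D}, closure = {D} → lossy.
Decomposition 2: common = {BCE}, closure = {BCE} → lossy.
Decomposition 3: common = {ACF}, closure = {ABCEF} → lossless.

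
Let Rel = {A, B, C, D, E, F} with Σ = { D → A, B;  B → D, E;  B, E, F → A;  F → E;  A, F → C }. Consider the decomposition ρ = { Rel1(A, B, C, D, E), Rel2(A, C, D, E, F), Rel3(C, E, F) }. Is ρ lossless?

Chase test. Columns are A, B, C, D, E, F; row i has aⱼ where attribute j ∈ Reli, else bᵢⱼ.
Initial tableau (one row per fragment):
  row 1: a1 a2 a3 a4 a5 b16
  row 2: a1 b22 a3 a4 a5 a6
  row 3: b31 b32 a3 b34 a5 a6
Rows 1 and 2 agree on D; apply D→A, B and equate their A, B entries.
Row 2 is now all distinguished symbols — the join is lossless.

Yes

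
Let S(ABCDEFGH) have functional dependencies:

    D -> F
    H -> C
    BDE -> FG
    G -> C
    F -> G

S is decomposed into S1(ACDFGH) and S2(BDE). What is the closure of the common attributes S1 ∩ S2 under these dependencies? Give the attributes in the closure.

S1 ∩ S2 = {D}.
D → F applies, adding F
F → G applies, adding G
G → C applies, adding C
Closure: {CDFG}.

CDFG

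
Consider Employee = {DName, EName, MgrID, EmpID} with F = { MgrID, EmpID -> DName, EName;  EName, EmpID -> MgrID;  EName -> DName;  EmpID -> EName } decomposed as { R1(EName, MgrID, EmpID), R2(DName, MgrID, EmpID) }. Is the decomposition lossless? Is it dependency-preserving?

lossless but not dependency-preserving

Lossless test: (MgrID, EmpID)⁺ = {DName, EName, MgrID, EmpID}, which contains all of one fragment — lossless.
Dependency preservation: the restricted closure of {EName} across the fragments never reaches {DName}, so EName → DName cannot be enforced without a join — not preserved.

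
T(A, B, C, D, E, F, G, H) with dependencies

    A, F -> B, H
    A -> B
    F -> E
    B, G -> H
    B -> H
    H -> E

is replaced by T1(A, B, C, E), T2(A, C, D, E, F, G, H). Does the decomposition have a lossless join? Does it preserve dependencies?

lossless but not dependency-preserving

Lossless test: (A, C, E)⁺ = {A, B, C, E, H}, which contains all of one fragment — lossless.
Dependency preservation: the restricted closure of {B, G} across the fragments never reaches {H}, so B, G → H cannot be enforced without a join — not preserved.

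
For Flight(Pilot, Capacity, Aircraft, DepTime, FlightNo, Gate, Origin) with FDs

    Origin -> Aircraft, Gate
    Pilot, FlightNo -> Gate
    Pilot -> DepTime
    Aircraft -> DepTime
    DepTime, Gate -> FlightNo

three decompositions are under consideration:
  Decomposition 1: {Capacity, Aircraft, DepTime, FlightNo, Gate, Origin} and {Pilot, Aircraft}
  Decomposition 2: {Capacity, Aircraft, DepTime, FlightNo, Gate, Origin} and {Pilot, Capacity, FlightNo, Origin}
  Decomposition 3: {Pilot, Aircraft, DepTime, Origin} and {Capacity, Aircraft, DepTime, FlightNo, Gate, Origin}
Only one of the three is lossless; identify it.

Decomposition 2

Decomposition 1: common = {Aircraft}, closure = {Aircraft, DepTime} → lossy.
Decomposition 2: common = {Capacity, FlightNo, Origin}, closure = {Capacity, Aircraft, DepTime, FlightNo, Gate, Origin} → lossless.
Decomposition 3: common = {Aircraft, DepTime, Origin}, closure = {Aircraft, DepTime, FlightNo, Gate, Origin} → lossy.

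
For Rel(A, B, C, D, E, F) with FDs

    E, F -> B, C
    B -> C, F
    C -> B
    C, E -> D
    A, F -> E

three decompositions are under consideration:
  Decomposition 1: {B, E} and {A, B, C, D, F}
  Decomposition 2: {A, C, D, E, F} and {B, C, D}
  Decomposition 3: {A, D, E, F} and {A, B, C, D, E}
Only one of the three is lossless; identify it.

Decomposition 1: common = {B}, closure = {B, C, F} → lossy.
Decomposition 2: common = {C, D}, closure = {B, C, D, F} → lossless.
Decomposition 3: common = {A, D, E}, closure = {A, D, E} → lossy.

Decomposition 2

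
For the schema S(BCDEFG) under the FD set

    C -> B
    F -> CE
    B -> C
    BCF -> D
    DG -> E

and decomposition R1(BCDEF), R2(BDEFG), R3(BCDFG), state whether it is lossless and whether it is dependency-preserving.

Lossless test (chase): Rows 1 and 2 agree on F; apply F→CE and equate their CE entries. Rows 1 and 3 agree on F; apply F→CE and equate their CE entries. Row 2 is now all distinguished symbols — the join is lossless.
Dependency preservation: every FD's attributes lie within a single fragment, so each can be enforced locally — preserved.

lossless and dependency-preserving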